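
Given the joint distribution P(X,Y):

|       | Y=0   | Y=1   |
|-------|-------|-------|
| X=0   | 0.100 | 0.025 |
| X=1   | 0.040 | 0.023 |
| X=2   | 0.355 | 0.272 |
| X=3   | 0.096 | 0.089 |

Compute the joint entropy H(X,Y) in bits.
2.4527 bits

H(X,Y) = -Σ_{x,y} P(x,y) log₂ P(x,y). Per-cell terms -P(x,y)·log₂P(x,y):
  X=0: 0.3322, 0.1330
  X=1: 0.1858, 0.1252
  X=2: 0.5304, 0.5109
  X=3: 0.3246, 0.3106
Sum of the 8 terms: H(X,Y) = 2.4527 bits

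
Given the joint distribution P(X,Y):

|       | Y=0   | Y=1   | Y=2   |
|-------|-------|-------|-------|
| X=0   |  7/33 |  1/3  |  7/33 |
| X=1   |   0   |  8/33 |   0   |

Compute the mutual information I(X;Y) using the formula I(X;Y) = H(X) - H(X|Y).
0.2337 bits

I(X;Y) = H(X) - H(X|Y)

Marginal of X (row sums):
  P(X=0) = 7/33 + 1/3 + 7/33 = 25/33
  P(X=1) = 0 + 8/33 + 0 = 8/33
H(X) = -[(25/33)·log₂(25/33) + (8/33)·log₂(8/33)]
  = 0.30344 + 0.49561 = 0.79905 bits

Marginal of Y (column sums):
  P(Y=0) = 7/33 + 0 = 7/33
  P(Y=1) = 1/3 + 8/33 = 19/33
  P(Y=2) = 7/33 + 0 = 7/33
H(X|Y) = Σ_y P(y)·H(X|Y=y):
  Y=0: P(Y=0) = 7/33, P(X|Y=0) = (1, 0) → H(X|Y=0) = 0.00000
  Y=1: P(Y=1) = 19/33, P(X|Y=1) = (11/19, 8/19) → H(X|Y=1) = 0.98194
  Y=2: P(Y=2) = 7/33, P(X|Y=2) = (1, 0) → H(X|Y=2) = 0.00000
H(X|Y) = (7/33)·0.00000 + (19/33)·0.98194 + (7/33)·0.00000 = 0.56536 bits

I(X;Y) = H(X) - H(X|Y) = 0.79905 - 0.56536 = 0.2337 bits

Cross-check via I(X;Y) = H(X) + H(Y) - H(X,Y): computing H(Y) from the column sums and H(X,Y) from the 6 cells in the same way gives H(Y) = 1.40762 bits and H(X,Y) = 1.97298 bits, so
I(X;Y) = 0.79905 + 1.40762 - 1.97298 = 0.2337 bits ✓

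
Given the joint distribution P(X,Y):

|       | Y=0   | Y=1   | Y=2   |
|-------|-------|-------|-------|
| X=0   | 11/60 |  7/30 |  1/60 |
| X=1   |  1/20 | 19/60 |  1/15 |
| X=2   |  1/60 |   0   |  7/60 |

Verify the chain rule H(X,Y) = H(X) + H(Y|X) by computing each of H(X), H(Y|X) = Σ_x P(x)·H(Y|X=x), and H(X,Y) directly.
H(X) = 1.4332 bits, H(Y|X) = 1.0658 bits, H(X,Y) = 2.4990 bits

Marginal of X (row sums):
  P(X=0) = 11/60 + 7/30 + 1/60 = 13/30
  P(X=1) = 1/20 + 19/60 + 1/15 = 13/30
  P(X=2) = 1/60 + 0 + 7/60 = 2/15
H(X) = -[(13/30)·log₂(13/30) + (13/30)·log₂(13/30) + (2/15)·log₂(2/15)]
  = 0.52280 + 0.52280 + 0.38759 = 1.4332 bits

H(Y|X) = Σ_x P(x)·H(Y|X=x):
  X=0: P(X=0) = 13/30, P(Y|X=0) = (11/26, 7/13, 1/26) → H(Y|X=0) = 1.18672
  X=1: P(X=1) = 13/30, P(Y|X=1) = (3/26, 19/26, 2/13) → H(Y|X=1) = 1.10561
  X=2: P(X=2) = 2/15, P(Y|X=2) = (1/8, 0, 7/8) → H(Y|X=2) = 0.54356
H(Y|X) = (13/30)·1.18672 + (13/30)·1.10561 + (2/15)·0.54356 = 1.0658 bits

H(X,Y) = -Σ_{x,y} P(x,y) log₂ P(x,y). Per-cell terms -P(x,y)·log₂P(x,y):
  X=0: 0.44870, 0.48989, 0.09845
  X=1: 0.21610, 0.52534, 0.26046
  X=2: 0.09845, 0.00000, 0.36161
  (cells with P = 0 contribute 0)
Sum of the 9 terms: H(X,Y) = 2.4990 bits

Chain rule check:
  H(X) + H(Y|X) = 1.4332 + 1.0658 = 2.4990 bits
  H(X,Y) = 2.4990 bits
✓ Chain rule verified.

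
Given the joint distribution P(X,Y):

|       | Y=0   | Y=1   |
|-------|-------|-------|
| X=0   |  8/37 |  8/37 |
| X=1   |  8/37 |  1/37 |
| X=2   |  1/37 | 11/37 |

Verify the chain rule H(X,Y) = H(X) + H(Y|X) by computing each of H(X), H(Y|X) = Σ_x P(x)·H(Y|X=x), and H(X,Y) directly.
H(X) = 1.5460 bits, H(Y|X) = 0.6891 bits, H(X,Y) = 2.2350 bits

Marginal of X (row sums):
  P(X=0) = 8/37 + 8/37 = 16/37
  P(X=1) = 8/37 + 1/37 = 9/37
  P(X=2) = 1/37 + 11/37 = 12/37
H(X) = -[(16/37)·log₂(16/37) + (9/37)·log₂(9/37) + (12/37)·log₂(12/37)]
  = 0.5230 + 0.4961 + 0.5269 = 1.5460 bits

H(Y|X) = Σ_x P(x)·H(Y|X=x):
  X=0: P(X=0) = 16/37, P(Y|X=0) = (1/2, 1/2) → H(Y|X=0) = 1.0000
  X=1: P(X=1) = 9/37, P(Y|X=1) = (8/9, 1/9) → H(Y|X=1) = 0.5033
  X=2: P(X=2) = 12/37, P(Y|X=2) = (1/12, 11/12) → H(Y|X=2) = 0.4138
H(Y|X) = (16/37)·1.0000 + (9/37)·0.5033 + (12/37)·0.4138 = 0.6891 bits

H(X,Y) = -Σ_{x,y} P(x,y) log₂ P(x,y). Per-cell terms -P(x,y)·log₂P(x,y):
  X=0: 0.4777, 0.4777
  X=1: 0.4777, 0.1408
  X=2: 0.1408, 0.5203
Sum of the 6 terms: H(X,Y) = 2.2350 bits

Chain rule check:
  H(X) + H(Y|X) = 1.5460 + 0.6891 = 2.2351 bits
  H(X,Y) = 2.2350 bits
✓ Chain rule verified (Δ = 0.0001 is 4-dp rounding noise: each of the three values was rounded independently).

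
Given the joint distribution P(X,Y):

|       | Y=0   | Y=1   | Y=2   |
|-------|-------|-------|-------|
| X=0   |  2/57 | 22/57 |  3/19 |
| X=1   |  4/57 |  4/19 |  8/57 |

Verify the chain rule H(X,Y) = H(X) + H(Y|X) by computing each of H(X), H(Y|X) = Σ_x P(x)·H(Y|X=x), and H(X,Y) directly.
H(X) = 0.9819 bits, H(Y|X) = 1.2780 bits, H(X,Y) = 2.2600 bits

Marginal of X (row sums):
  P(X=0) = 2/57 + 22/57 + 3/19 = 11/19
  P(X=1) = 4/57 + 4/19 + 8/57 = 8/19
H(X) = -[(11/19)·log₂(11/19) + (8/19)·log₂(8/19)]
  = 0.4565 + 0.5254 = 0.9819 bits

H(Y|X) = Σ_x P(x)·H(Y|X=x):
  X=0: P(X=0) = 11/19, P(Y|X=0) = (2/33, 2/3, 3/11) → H(Y|X=0) = 1.1463
  X=1: P(X=1) = 8/19, P(Y|X=1) = (1/6, 1/2, 1/3) → H(Y|X=1) = 1.4591
H(Y|X) = (11/19)·1.1463 + (8/19)·1.4591 = 1.2780 bits

H(X,Y) = -Σ_{x,y} P(x,y) log₂ P(x,y). Per-cell terms -P(x,y)·log₂P(x,y):
  X=0: 0.1696, 0.5301, 0.4205
  X=1: 0.2690, 0.4732, 0.3976
Sum of the 6 terms: H(X,Y) = 2.2600 bits

Chain rule check:
  H(X) + H(Y|X) = 0.9819 + 1.2780 = 2.2599 bits
  H(X,Y) = 2.2600 bits
✓ Chain rule verified (Δ = 0.0001 is 4-dp rounding noise: each of the three values was rounded independently).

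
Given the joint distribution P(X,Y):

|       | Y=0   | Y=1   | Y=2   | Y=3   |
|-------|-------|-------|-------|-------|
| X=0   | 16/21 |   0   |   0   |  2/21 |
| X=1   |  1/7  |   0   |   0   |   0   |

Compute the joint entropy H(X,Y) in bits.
1.0230 bits

H(X,Y) = -Σ_{x,y} P(x,y) log₂ P(x,y). Per-cell terms -P(x,y)·log₂P(x,y):
  X=0: 0.29891, 0.00000, 0.00000, 0.32308
  X=1: 0.40105, 0.00000, 0.00000, 0.00000
  (cells with P = 0 contribute 0)
Sum of the 8 terms: H(X,Y) = 1.0230 bits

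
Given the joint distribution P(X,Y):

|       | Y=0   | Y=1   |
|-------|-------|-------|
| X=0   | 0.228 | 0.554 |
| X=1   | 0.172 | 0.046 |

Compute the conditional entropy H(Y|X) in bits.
0.8430 bits

H(Y|X) = H(X,Y) - H(X)

H(X,Y) = -Σ_{x,y} P(x,y) log₂ P(x,y). Per-cell terms -P(x,y)·log₂P(x,y):
  X=0: 0.48630, 0.47203
  X=1: 0.43680, 0.20434
Sum of the 4 terms: H(X,Y) = 1.5995 bits

Marginal of X (row sums):
  P(X=0) = 0.228 + 0.554 = 0.782
  P(X=1) = 0.172 + 0.046 = 0.218
H(X) = -[0.782·log₂(0.782) + 0.218·log₂(0.218)]
  = 0.27742 + 0.47908 = 0.7565 bits

H(Y|X) = H(X,Y) - H(X) = 1.5995 - 0.7565 = 0.8430 bits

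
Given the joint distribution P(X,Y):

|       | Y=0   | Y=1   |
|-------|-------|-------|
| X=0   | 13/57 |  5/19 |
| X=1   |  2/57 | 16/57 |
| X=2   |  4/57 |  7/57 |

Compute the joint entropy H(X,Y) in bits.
2.3178 bits

H(X,Y) = -Σ_{x,y} P(x,y) log₂ P(x,y). Per-cell terms -P(x,y)·log₂P(x,y):
  X=0: 0.4863, 0.5068
  X=1: 0.1696, 0.5145
  X=2: 0.2690, 0.3716
Sum of the 6 terms: H(X,Y) = 2.3178 bits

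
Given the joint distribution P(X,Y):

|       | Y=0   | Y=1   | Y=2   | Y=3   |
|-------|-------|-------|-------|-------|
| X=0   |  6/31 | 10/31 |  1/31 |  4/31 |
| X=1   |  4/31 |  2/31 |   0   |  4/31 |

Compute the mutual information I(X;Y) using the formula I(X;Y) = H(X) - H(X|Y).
0.0843 bits

I(X;Y) = H(X) - H(X|Y)

Marginal of X (row sums):
  P(X=0) = 6/31 + 10/31 + 1/31 + 4/31 = 21/31
  P(X=1) = 4/31 + 2/31 + 0 + 4/31 = 10/31
H(X) = -[(21/31)·log₂(21/31) + (10/31)·log₂(10/31)]
  = 0.38063 + 0.52654 = 0.9072 bits

Marginal of Y (column sums):
  P(Y=0) = 6/31 + 4/31 = 10/31
  P(Y=1) = 10/31 + 2/31 = 12/31
  P(Y=2) = 1/31 + 0 = 1/31
  P(Y=3) = 4/31 + 4/31 = 8/31
H(X|Y) = Σ_y P(y)·H(X|Y=y):
  Y=0: P(Y=0) = 10/31, P(X|Y=0) = (3/5, 2/5) → H(X|Y=0) = 0.97095
  Y=1: P(Y=1) = 12/31, P(X|Y=1) = (5/6, 1/6) → H(X|Y=1) = 0.65002
  Y=2: P(Y=2) = 1/31, P(X|Y=2) = (1, 0) → H(X|Y=2) = 0.00000
  Y=3: P(Y=3) = 8/31, P(X|Y=3) = (1/2, 1/2) → H(X|Y=3) = 1.00000
H(X|Y) = (10/31)·0.97095 + (12/31)·0.65002 + (1/31)·0.00000 + (8/31)·1.00000 = 0.8229 bits

I(X;Y) = H(X) - H(X|Y) = 0.9072 - 0.8229 = 0.0843 bits

Cross-check via I(X;Y) = H(X) + H(Y) - H(X,Y): computing H(Y) from the column sums and H(X,Y) from the 8 cells in the same way gives H(Y) = 1.7207 bits and H(X,Y) = 2.5436 bits, so
I(X;Y) = 0.9072 + 1.7207 - 2.5436 = 0.0843 bits ✓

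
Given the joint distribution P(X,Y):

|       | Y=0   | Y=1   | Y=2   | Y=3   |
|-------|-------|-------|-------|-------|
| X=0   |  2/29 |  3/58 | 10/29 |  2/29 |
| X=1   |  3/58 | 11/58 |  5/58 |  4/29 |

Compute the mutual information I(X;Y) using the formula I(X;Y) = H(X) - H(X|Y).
0.1956 bits

I(X;Y) = H(X) - H(X|Y)

Marginal of X (row sums):
  P(X=0) = 2/29 + 3/58 + 10/29 + 2/29 = 31/58
  P(X=1) = 3/58 + 11/58 + 5/58 + 4/29 = 27/58
H(X) = -[(31/58)·log₂(31/58) + (27/58)·log₂(27/58)]
  = 0.4831 + 0.5135 = 0.9966 bits

Marginal of Y (column sums):
  P(Y=0) = 2/29 + 3/58 = 7/58
  P(Y=1) = 3/58 + 11/58 = 7/29
  P(Y=2) = 10/29 + 5/58 = 25/58
  P(Y=3) = 2/29 + 4/29 = 6/29
H(X|Y) = Σ_y P(y)·H(X|Y=y):
  Y=0: P(Y=0) = 7/58, P(X|Y=0) = (4/7, 3/7) → H(X|Y=0) = 0.9852
  Y=1: P(Y=1) = 7/29, P(X|Y=1) = (3/14, 11/14) → H(X|Y=1) = 0.7496
  Y=2: P(Y=2) = 25/58, P(X|Y=2) = (4/5, 1/5) → H(X|Y=2) = 0.7219
  Y=3: P(Y=3) = 6/29, P(X|Y=3) = (1/3, 2/3) → H(X|Y=3) = 0.9183
H(X|Y) = (7/58)·0.9852 + (7/29)·0.7496 + (25/58)·0.7219 + (6/29)·0.9183 = 0.8010 bits

I(X;Y) = H(X) - H(X|Y) = 0.9966 - 0.8010 = 0.1956 bits

Cross-check via I(X;Y) = H(X) + H(Y) - H(X,Y): computing H(Y) from the column sums and H(X,Y) from the 8 cells in the same way gives H(Y) = 1.8568 bits and H(X,Y) = 2.6578 bits, so
I(X;Y) = 0.9966 + 1.8568 - 2.6578 = 0.1956 bits ✓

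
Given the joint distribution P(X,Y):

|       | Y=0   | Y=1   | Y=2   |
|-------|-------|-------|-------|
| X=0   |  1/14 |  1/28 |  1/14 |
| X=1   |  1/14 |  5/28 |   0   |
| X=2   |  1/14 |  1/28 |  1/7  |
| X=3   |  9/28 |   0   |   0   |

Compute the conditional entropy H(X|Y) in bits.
1.3438 bits

H(X|Y) = H(X,Y) - H(Y)

H(X,Y) = -Σ_{x,y} P(x,y) log₂ P(x,y). Per-cell terms -P(x,y)·log₂P(x,y):
  X=0: 0.27195, 0.17169, 0.27195
  X=1: 0.27195, 0.44383, 0.00000
  X=2: 0.27195, 0.17169, 0.40105
  X=3: 0.52632, 0.00000, 0.00000
  (cells with P = 0 contribute 0)
Sum of the 12 terms: H(X,Y) = 2.8024 bits

Marginal of Y (column sums):
  P(Y=0) = 1/14 + 1/14 + 1/14 + 9/28 = 15/28
  P(Y=1) = 1/28 + 5/28 + 1/28 + 0 = 1/4
  P(Y=2) = 1/14 + 0 + 1/7 + 0 = 3/14
H(Y) = -[(15/28)·log₂(15/28) + (1/4)·log₂(1/4) + (3/14)·log₂(3/14)]
  = 0.48239 + 0.50000 + 0.47623 = 1.4586 bits

H(X|Y) = H(X,Y) - H(Y) = 2.8024 - 1.4586 = 1.3438 bits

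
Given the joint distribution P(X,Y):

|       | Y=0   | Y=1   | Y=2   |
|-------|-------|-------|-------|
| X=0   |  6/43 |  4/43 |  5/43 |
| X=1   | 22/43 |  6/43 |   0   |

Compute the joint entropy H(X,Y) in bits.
1.9673 bits

H(X,Y) = -Σ_{x,y} P(x,y) log₂ P(x,y). Per-cell terms -P(x,y)·log₂P(x,y):
  X=0: 0.39646, 0.31872, 0.36097
  X=1: 0.49466, 0.39646, 0.00000
  (cells with P = 0 contribute 0)
Sum of the 6 terms: H(X,Y) = 1.9673 bits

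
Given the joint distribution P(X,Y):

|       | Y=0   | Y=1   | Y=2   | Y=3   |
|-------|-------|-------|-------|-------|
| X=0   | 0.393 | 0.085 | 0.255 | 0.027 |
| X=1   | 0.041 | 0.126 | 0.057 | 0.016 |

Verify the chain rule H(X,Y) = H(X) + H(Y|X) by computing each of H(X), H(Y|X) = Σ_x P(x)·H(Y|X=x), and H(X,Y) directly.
H(X) = 0.7950 bits, H(Y|X) = 1.5767 bits, H(X,Y) = 2.3717 bits

Marginal of X (row sums):
  P(X=0) = 0.393 + 0.085 + 0.255 + 0.027 = 0.760
  P(X=1) = 0.041 + 0.126 + 0.057 + 0.016 = 0.240
H(X) = -[0.760·log₂(0.760) + 0.240·log₂(0.240)]
  = 0.30091 + 0.49413 = 0.7950 bits

H(Y|X) = Σ_x P(x)·H(Y|X=x):
  X=0: P(X=0) = 0.760, P(Y|X=0) = (393/760, 17/152, 51/152, 27/760) → H(Y|X=0) = 1.54516
  X=1: P(X=1) = 0.240, P(Y|X=1) = (41/240, 21/40, 19/80, 1/15) → H(Y|X=1) = 1.67659
H(Y|X) = 0.760·1.54516 + 0.240·1.67659 = 1.5767 bits

H(X,Y) = -Σ_{x,y} P(x,y) log₂ P(x,y). Per-cell terms -P(x,y)·log₂P(x,y):
  X=0: 0.52953, 0.30229, 0.50271, 0.14069
  X=1: 0.18894, 0.37655, 0.23557, 0.09545
Sum of the 8 terms: H(X,Y) = 2.3717 bits

Chain rule check:
  H(X) + H(Y|X) = 0.7950 + 1.5767 = 2.3717 bits
  H(X,Y) = 2.3717 bits
✓ Chain rule verified.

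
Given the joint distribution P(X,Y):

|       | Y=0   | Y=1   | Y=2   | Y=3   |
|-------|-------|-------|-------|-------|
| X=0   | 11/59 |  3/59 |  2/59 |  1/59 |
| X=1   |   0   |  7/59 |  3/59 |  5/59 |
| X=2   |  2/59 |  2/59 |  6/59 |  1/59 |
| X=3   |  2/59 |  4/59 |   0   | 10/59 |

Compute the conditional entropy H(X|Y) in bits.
1.4676 bits

H(X|Y) = H(X,Y) - H(Y)

H(X,Y) = -Σ_{x,y} P(x,y) log₂ P(x,y). Per-cell terms -P(x,y)·log₂P(x,y):
  X=0: 0.4518, 0.2185, 0.1655, 0.0997
  X=1: 0.0000, 0.3649, 0.2185, 0.3018
  X=2: 0.1655, 0.1655, 0.3354, 0.0997
  X=3: 0.1655, 0.2632, 0.0000, 0.4340
  (cells with P = 0 contribute 0)
Sum of the 16 terms: H(X,Y) = 3.4495 bits

Marginal of Y (column sums):
  P(Y=0) = 11/59 + 0 + 2/59 + 2/59 = 15/59
  P(Y=1) = 3/59 + 7/59 + 2/59 + 4/59 = 16/59
  P(Y=2) = 2/59 + 3/59 + 6/59 + 0 = 11/59
  P(Y=3) = 1/59 + 5/59 + 1/59 + 10/59 = 17/59
H(Y) = -[(15/59)·log₂(15/59) + (16/59)·log₂(16/59) + (11/59)·log₂(11/59) + (17/59)·log₂(17/59)]
  = 0.5023 + 0.5105 + 0.4518 + 0.5173 = 1.9819 bits

H(X|Y) = H(X,Y) - H(Y) = 3.4495 - 1.9819 = 1.4676 bits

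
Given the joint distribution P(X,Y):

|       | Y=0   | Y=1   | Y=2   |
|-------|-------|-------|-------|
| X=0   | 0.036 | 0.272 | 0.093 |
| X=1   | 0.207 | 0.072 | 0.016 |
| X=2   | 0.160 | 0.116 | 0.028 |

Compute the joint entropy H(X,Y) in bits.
2.7693 bits

H(X,Y) = -Σ_{x,y} P(x,y) log₂ P(x,y). Per-cell terms -P(x,y)·log₂P(x,y):
  X=0: 0.17265, 0.51090, 0.31868
  X=1: 0.47037, 0.27330, 0.09545
  X=2: 0.42302, 0.36051, 0.14444
Sum of the 9 terms: H(X,Y) = 2.7693 bits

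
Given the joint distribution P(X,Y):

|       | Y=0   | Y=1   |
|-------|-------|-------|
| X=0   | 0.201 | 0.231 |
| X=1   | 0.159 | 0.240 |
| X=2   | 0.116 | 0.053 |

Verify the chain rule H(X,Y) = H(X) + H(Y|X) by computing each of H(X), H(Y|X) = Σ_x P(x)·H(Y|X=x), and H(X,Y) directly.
H(X) = 1.4855 bits, H(Y|X) = 0.9692 bits, H(X,Y) = 2.4547 bits

Marginal of X (row sums):
  P(X=0) = 0.201 + 0.231 = 0.432
  P(X=1) = 0.159 + 0.240 = 0.399
  P(X=2) = 0.116 + 0.053 = 0.169
H(X) = -[0.432·log₂(0.432) + 0.399·log₂(0.399) + 0.169·log₂(0.169)]
  = 0.52311 + 0.52889 + 0.43347 = 1.4855 bits

H(Y|X) = Σ_x P(x)·H(Y|X=x):
  X=0: P(X=0) = 0.432, P(Y|X=0) = (67/144, 77/144) → H(Y|X=0) = 0.99652
  X=1: P(X=1) = 0.399, P(Y|X=1) = (53/133, 80/133) → H(Y|X=1) = 0.97006
  X=2: P(X=2) = 0.169, P(Y|X=2) = (116/169, 53/169) → H(Y|X=2) = 0.89730
H(Y|X) = 0.432·0.99652 + 0.399·0.97006 + 0.169·0.89730 = 0.9692 bits

H(X,Y) = -Σ_{x,y} P(x,y) log₂ P(x,y). Per-cell terms -P(x,y)·log₂P(x,y):
  X=0: 0.46526, 0.48834
  X=1: 0.42181, 0.49413
  X=2: 0.36051, 0.22461
Sum of the 6 terms: H(X,Y) = 2.4547 bits

Chain rule check:
  H(X) + H(Y|X) = 1.4855 + 0.9692 = 2.4547 bits
  H(X,Y) = 2.4547 bits
✓ Chain rule verified.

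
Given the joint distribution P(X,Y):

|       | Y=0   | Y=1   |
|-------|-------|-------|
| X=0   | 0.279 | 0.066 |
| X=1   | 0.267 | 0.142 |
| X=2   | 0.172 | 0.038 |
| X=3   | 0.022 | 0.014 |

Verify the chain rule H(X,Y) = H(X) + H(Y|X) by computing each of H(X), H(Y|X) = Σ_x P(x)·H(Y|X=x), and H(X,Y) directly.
H(X) = 1.7027 bits, H(Y|X) = 0.8019 bits, H(X,Y) = 2.5046 bits

Marginal of X (row sums):
  P(X=0) = 0.279 + 0.066 = 0.345
  P(X=1) = 0.267 + 0.142 = 0.409
  P(X=2) = 0.172 + 0.038 = 0.210
  P(X=3) = 0.022 + 0.014 = 0.036
H(X) = -[0.345·log₂(0.345) + 0.409·log₂(0.409) + 0.210·log₂(0.210) + 0.036·log₂(0.036)]
  = 0.5297 + 0.5275 + 0.4728 + 0.1727 = 1.7027 bits

H(Y|X) = Σ_x P(x)·H(Y|X=x):
  X=0: P(X=0) = 0.345, P(Y|X=0) = (93/115, 22/115) → H(Y|X=0) = 0.7042
  X=1: P(X=1) = 0.409, P(Y|X=1) = (267/409, 142/409) → H(Y|X=1) = 0.9315
  X=2: P(X=2) = 0.210, P(Y|X=2) = (86/105, 19/105) → H(Y|X=2) = 0.6822
  X=3: P(X=3) = 0.036, P(Y|X=3) = (11/18, 7/18) → H(Y|X=3) = 0.9641
H(Y|X) = 0.345·0.7042 + 0.409·0.9315 + 0.210·0.6822 + 0.036·0.9641 = 0.8019 bits

H(X,Y) = -Σ_{x,y} P(x,y) log₂ P(x,y). Per-cell terms -P(x,y)·log₂P(x,y):
  X=0: 0.5138, 0.2588
  X=1: 0.5087, 0.3999
  X=2: 0.4368, 0.1793
  X=3: 0.1211, 0.0862
Sum of the 8 terms: H(X,Y) = 2.5046 bits

Chain rule check:
  H(X) + H(Y|X) = 1.7027 + 0.8019 = 2.5046 bits
  H(X,Y) = 2.5046 bits
✓ Chain rule verified.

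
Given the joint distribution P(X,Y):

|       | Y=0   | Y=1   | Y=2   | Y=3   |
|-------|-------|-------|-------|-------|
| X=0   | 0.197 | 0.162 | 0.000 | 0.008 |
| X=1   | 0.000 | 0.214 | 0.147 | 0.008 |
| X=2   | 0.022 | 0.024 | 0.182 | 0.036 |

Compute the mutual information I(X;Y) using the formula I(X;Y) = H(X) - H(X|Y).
0.5753 bits

I(X;Y) = H(X) - H(X|Y)

Marginal of X (row sums):
  P(X=0) = 0.197 + 0.162 + 0.000 + 0.008 = 0.367
  P(X=1) = 0.000 + 0.214 + 0.147 + 0.008 = 0.369
  P(X=2) = 0.022 + 0.024 + 0.182 + 0.036 = 0.264
H(X) = -[0.367·log₂(0.367) + 0.369·log₂(0.369) + 0.264·log₂(0.264)]
  = 0.53074 + 0.53074 + 0.50725 = 1.5687 bits

Marginal of Y (column sums):
  P(Y=0) = 0.197 + 0.000 + 0.022 = 0.219
  P(Y=1) = 0.162 + 0.214 + 0.024 = 0.400
  P(Y=2) = 0.000 + 0.147 + 0.182 = 0.329
  P(Y=3) = 0.008 + 0.008 + 0.036 = 0.052
H(X|Y) = Σ_y P(y)·H(X|Y=y):
  Y=0: P(Y=0) = 0.219, P(X|Y=0) = (197/219, 0, 22/219) → H(X|Y=0) = 0.47044
  Y=1: P(Y=1) = 0.400, P(X|Y=1) = (81/200, 107/200, 3/50) → H(X|Y=1) = 1.25443
  Y=2: P(Y=2) = 0.329, P(X|Y=2) = (0, 21/47, 26/47) → H(X|Y=2) = 0.99182
  Y=3: P(Y=3) = 0.052, P(X|Y=3) = (2/13, 2/13, 9/13) → H(X|Y=3) = 1.19818
H(X|Y) = 0.219·0.47044 + 0.400·1.25443 + 0.329·0.99182 + 0.052·1.19818 = 0.9934 bits

I(X;Y) = H(X) - H(X|Y) = 1.5687 - 0.9934 = 0.5753 bits

Cross-check via I(X;Y) = H(X) + H(Y) - H(X,Y): computing H(Y) from the column sums and H(X,Y) from the 12 cells in the same way gives H(Y) = 1.7581 bits and H(X,Y) = 2.7515 bits, so
I(X;Y) = 1.5687 + 1.7581 - 2.7515 = 0.5753 bits ✓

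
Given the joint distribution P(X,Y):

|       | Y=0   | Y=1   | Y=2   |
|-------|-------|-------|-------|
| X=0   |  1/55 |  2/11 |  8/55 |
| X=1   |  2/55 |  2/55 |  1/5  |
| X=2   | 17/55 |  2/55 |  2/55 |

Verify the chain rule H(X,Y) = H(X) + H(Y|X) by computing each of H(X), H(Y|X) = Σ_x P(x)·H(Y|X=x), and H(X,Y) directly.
H(X) = 1.5713 bits, H(Y|X) = 1.0690 bits, H(X,Y) = 2.6403 bits

Marginal of X (row sums):
  P(X=0) = 1/55 + 2/11 + 8/55 = 19/55
  P(X=1) = 2/55 + 2/55 + 1/5 = 3/11
  P(X=2) = 17/55 + 2/55 + 2/55 = 21/55
H(X) = -[(19/55)·log₂(19/55) + (3/11)·log₂(3/11) + (21/55)·log₂(21/55)]
  = 0.52973 + 0.51122 + 0.53036 = 1.5713 bits

H(Y|X) = Σ_x P(x)·H(Y|X=x):
  X=0: P(X=0) = 19/55, P(Y|X=0) = (1/19, 10/19, 8/19) → H(Y|X=0) = 1.23639
  X=1: P(X=1) = 3/11, P(Y|X=1) = (2/15, 2/15, 11/15) → H(Y|X=1) = 1.10331
  X=2: P(X=2) = 21/55, P(Y|X=2) = (17/21, 2/21, 2/21) → H(Y|X=2) = 0.89294
H(Y|X) = (19/55)·1.23639 + (3/11)·1.10331 + (21/55)·0.89294 = 1.0690 bits

H(X,Y) = -Σ_{x,y} P(x,y) log₂ P(x,y). Per-cell terms -P(x,y)·log₂P(x,y):
  X=0: 0.10512, 0.44717, 0.40456
  X=1: 0.17387, 0.17387, 0.46439
  X=2: 0.52357, 0.17387, 0.17387
Sum of the 9 terms: H(X,Y) = 2.6403 bits

Chain rule check:
  H(X) + H(Y|X) = 1.5713 + 1.0690 = 2.6403 bits
  H(X,Y) = 2.6403 bits
✓ Chain rule verified.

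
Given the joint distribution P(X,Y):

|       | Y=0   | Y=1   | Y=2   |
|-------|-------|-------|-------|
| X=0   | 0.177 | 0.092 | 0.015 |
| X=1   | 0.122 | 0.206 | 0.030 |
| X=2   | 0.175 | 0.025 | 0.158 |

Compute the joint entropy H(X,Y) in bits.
2.8350 bits

H(X,Y) = -Σ_{x,y} P(x,y) log₂ P(x,y). Per-cell terms -P(x,y)·log₂P(x,y):
  X=0: 0.44218, 0.31668, 0.09088
  X=1: 0.37028, 0.46953, 0.15177
  X=2: 0.44005, 0.13305, 0.42060
Sum of the 9 terms: H(X,Y) = 2.8350 bits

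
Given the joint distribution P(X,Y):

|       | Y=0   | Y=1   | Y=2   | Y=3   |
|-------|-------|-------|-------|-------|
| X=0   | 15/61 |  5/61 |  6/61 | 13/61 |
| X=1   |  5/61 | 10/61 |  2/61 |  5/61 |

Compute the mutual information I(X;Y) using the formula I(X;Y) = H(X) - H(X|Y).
0.0935 bits

I(X;Y) = H(X) - H(X|Y)

Marginal of X (row sums):
  P(X=0) = 15/61 + 5/61 + 6/61 + 13/61 = 39/61
  P(X=1) = 5/61 + 10/61 + 2/61 + 5/61 = 22/61
H(X) = -[(39/61)·log₂(39/61) + (22/61)·log₂(22/61)]
  = 0.4126 + 0.5306 = 0.9432 bits

Marginal of Y (column sums):
  P(Y=0) = 15/61 + 5/61 = 20/61
  P(Y=1) = 5/61 + 10/61 = 15/61
  P(Y=2) = 6/61 + 2/61 = 8/61
  P(Y=3) = 13/61 + 5/61 = 18/61
H(X|Y) = Σ_y P(y)·H(X|Y=y):
  Y=0: P(Y=0) = 20/61, P(X|Y=0) = (3/4, 1/4) → H(X|Y=0) = 0.8113
  Y=1: P(Y=1) = 15/61, P(X|Y=1) = (1/3, 2/3) → H(X|Y=1) = 0.9183
  Y=2: P(Y=2) = 8/61, P(X|Y=2) = (3/4, 1/4) → H(X|Y=2) = 0.8113
  Y=3: P(Y=3) = 18/61, P(X|Y=3) = (13/18, 5/18) → H(X|Y=3) = 0.8524
H(X|Y) = (20/61)·0.8113 + (15/61)·0.9183 + (8/61)·0.8113 + (18/61)·0.8524 = 0.8497 bits

I(X;Y) = H(X) - H(X|Y) = 0.9432 - 0.8497 = 0.0935 bits

Cross-check via I(X;Y) = H(X) + H(Y) - H(X,Y): computing H(Y) from the column sums and H(X,Y) from the 8 cells in the same way gives H(Y) = 1.9291 bits and H(X,Y) = 2.7788 bits, so
I(X;Y) = 0.9432 + 1.9291 - 2.7788 = 0.0935 bits ✓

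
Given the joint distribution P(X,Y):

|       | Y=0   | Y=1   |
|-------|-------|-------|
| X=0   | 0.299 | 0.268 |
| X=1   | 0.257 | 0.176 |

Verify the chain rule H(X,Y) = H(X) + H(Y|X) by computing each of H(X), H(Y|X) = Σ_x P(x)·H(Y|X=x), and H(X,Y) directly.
H(X) = 0.9870 bits, H(Y|X) = 0.9878 bits, H(X,Y) = 1.9748 bits

Marginal of X (row sums):
  P(X=0) = 0.299 + 0.268 = 0.567
  P(X=1) = 0.257 + 0.176 = 0.433
H(X) = -[0.567·log₂(0.567) + 0.433·log₂(0.433)]
  = 0.4641 + 0.5229 = 0.9870 bits

H(Y|X) = Σ_x P(x)·H(Y|X=x):
  X=0: P(X=0) = 0.567, P(Y|X=0) = (299/567, 268/567) → H(Y|X=0) = 0.9978
  X=1: P(X=1) = 0.433, P(Y|X=1) = (257/433, 176/433) → H(Y|X=1) = 0.9746
H(Y|X) = 0.567·0.9978 + 0.433·0.9746 = 0.9878 bits

H(X,Y) = -Σ_{x,y} P(x,y) log₂ P(x,y). Per-cell terms -P(x,y)·log₂P(x,y):
  X=0: 0.5208, 0.5091
  X=1: 0.5038, 0.4411
Sum of the 4 terms: H(X,Y) = 1.9748 bits

Chain rule check:
  H(X) + H(Y|X) = 0.9870 + 0.9878 = 1.9748 bits
  H(X,Y) = 1.9748 bits
✓ Chain rule verified.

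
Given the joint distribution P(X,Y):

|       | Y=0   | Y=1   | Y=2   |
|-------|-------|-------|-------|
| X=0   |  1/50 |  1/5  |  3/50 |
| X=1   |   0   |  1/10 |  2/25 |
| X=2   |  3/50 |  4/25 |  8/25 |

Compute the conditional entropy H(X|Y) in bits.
1.3149 bits

H(X|Y) = H(X,Y) - H(Y)

H(X,Y) = -Σ_{x,y} P(x,y) log₂ P(x,y). Per-cell terms -P(x,y)·log₂P(x,y):
  X=0: 0.11288, 0.46439, 0.24353
  X=1: 0.00000, 0.33219, 0.29151
  X=2: 0.24353, 0.42302, 0.52603
  (cells with P = 0 contribute 0)
Sum of the 9 terms: H(X,Y) = 2.6371 bits

Marginal of Y (column sums):
  P(Y=0) = 1/50 + 0 + 3/50 = 2/25
  P(Y=1) = 1/5 + 1/10 + 4/25 = 23/50
  P(Y=2) = 3/50 + 2/25 + 8/25 = 23/50
H(Y) = -[(2/25)·log₂(2/25) + (23/50)·log₂(23/50) + (23/50)·log₂(23/50)]
  = 0.29151 + 0.51534 + 0.51534 = 1.3222 bits

H(X|Y) = H(X,Y) - H(Y) = 2.6371 - 1.3222 = 1.3149 bits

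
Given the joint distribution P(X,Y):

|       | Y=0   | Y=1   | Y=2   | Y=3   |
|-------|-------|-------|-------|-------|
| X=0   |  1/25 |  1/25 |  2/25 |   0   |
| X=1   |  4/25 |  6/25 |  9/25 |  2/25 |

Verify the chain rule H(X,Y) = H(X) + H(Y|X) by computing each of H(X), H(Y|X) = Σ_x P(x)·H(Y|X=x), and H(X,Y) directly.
H(X) = 0.6343 bits, H(Y|X) = 1.7680 bits, H(X,Y) = 2.4023 bits

Marginal of X (row sums):
  P(X=0) = 1/25 + 1/25 + 2/25 + 0 = 4/25
  P(X=1) = 4/25 + 6/25 + 9/25 + 2/25 = 21/25
H(X) = -[(4/25)·log₂(4/25) + (21/25)·log₂(21/25)]
  = 0.4230 + 0.2113 = 0.6343 bits

H(Y|X) = Σ_x P(x)·H(Y|X=x):
  X=0: P(X=0) = 4/25, P(Y|X=0) = (1/4, 1/4, 1/2, 0) → H(Y|X=0) = 1.5000
  X=1: P(X=1) = 21/25, P(Y|X=1) = (4/21, 2/7, 3/7, 2/21) → H(Y|X=1) = 1.8190
H(Y|X) = (4/25)·1.5000 + (21/25)·1.8190 = 1.7680 bits

H(X,Y) = -Σ_{x,y} P(x,y) log₂ P(x,y). Per-cell terms -P(x,y)·log₂P(x,y):
  X=0: 0.1858, 0.1858, 0.2915, 0.0000
  X=1: 0.4230, 0.4941, 0.5306, 0.2915
  (cells with P = 0 contribute 0)
Sum of the 8 terms: H(X,Y) = 2.4023 bits

Chain rule check:
  H(X) + H(Y|X) = 0.6343 + 1.7680 = 2.4023 bits
  H(X,Y) = 2.4023 bits
✓ Chain rule verified.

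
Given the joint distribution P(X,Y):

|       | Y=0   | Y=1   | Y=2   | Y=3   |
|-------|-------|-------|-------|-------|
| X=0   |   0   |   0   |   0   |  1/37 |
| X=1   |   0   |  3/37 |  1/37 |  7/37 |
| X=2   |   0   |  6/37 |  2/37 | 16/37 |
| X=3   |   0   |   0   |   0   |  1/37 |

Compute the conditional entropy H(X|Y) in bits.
1.1747 bits

H(X|Y) = H(X,Y) - H(Y)

H(X,Y) = -Σ_{x,y} P(x,y) log₂ P(x,y). Per-cell terms -P(x,y)·log₂P(x,y):
  X=0: 0.000000, 0.000000, 0.000000, 0.140796
  X=1: 0.000000, 0.293878, 0.140796, 0.454451
  X=2: 0.000000, 0.425593, 0.227538, 0.523007
  X=3: 0.000000, 0.000000, 0.000000, 0.140796
  (cells with P = 0 contribute 0)
Sum of the 16 terms: H(X,Y) = 2.346855 bits

Marginal of Y (column sums):
  P(Y=0) = 0 + 0 + 0 + 0 = 0
  P(Y=1) = 0 + 3/37 + 6/37 + 0 = 9/37
  P(Y=2) = 0 + 1/37 + 2/37 + 0 = 3/37
  P(Y=3) = 1/37 + 7/37 + 16/37 + 1/37 = 25/37
H(Y) = -[(9/37)·log₂(9/37) + (3/37)·log₂(3/37) + (25/37)·log₂(25/37)]   (outcomes with P = 0 contribute 0)
  = 0.496101 + 0.293878 + 0.382160 = 1.172139 bits

H(X|Y) = H(X,Y) - H(Y) = 2.346855 - 1.172139 = 1.1747 bits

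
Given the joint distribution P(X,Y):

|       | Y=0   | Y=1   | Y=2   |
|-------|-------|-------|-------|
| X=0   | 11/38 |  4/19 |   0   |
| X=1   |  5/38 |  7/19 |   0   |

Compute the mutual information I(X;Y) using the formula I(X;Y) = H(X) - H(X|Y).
0.0752 bits

I(X;Y) = H(X) - H(X|Y)

Marginal of X (row sums):
  P(X=0) = 11/38 + 4/19 + 0 = 1/2
  P(X=1) = 5/38 + 7/19 + 0 = 1/2
H(X) = -[(1/2)·log₂(1/2) + (1/2)·log₂(1/2)]
  = 0.5000 + 0.5000 = 1.0000 bits

Marginal of Y (column sums):
  P(Y=0) = 11/38 + 5/38 = 8/19
  P(Y=1) = 4/19 + 7/19 = 11/19
  P(Y=2) = 0 + 0 = 0
H(X|Y) = Σ_y P(y)·H(X|Y=y):
  Y=0: P(Y=0) = 8/19, P(X|Y=0) = (11/16, 5/16) → H(X|Y=0) = 0.8960
  Y=1: P(Y=1) = 11/19, P(X|Y=1) = (4/11, 7/11) → H(X|Y=1) = 0.9457
  Y=2: P(Y=2) = 0 → contributes 0
H(X|Y) = (8/19)·0.8960 + (11/19)·0.9457 = 0.9248 bits

I(X;Y) = H(X) - H(X|Y) = 1.0000 - 0.9248 = 0.0752 bits

Cross-check via I(X;Y) = H(X) + H(Y) - H(X,Y): computing H(Y) from the column sums and H(X,Y) from the 6 cells in the same way gives H(Y) = 0.9819 bits and H(X,Y) = 1.9067 bits, so
I(X;Y) = 1.0000 + 0.9819 - 1.9067 = 0.0752 bits ✓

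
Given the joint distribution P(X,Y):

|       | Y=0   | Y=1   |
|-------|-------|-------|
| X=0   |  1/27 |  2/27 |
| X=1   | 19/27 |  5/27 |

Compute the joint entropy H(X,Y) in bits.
1.2615 bits

H(X,Y) = -Σ_{x,y} P(x,y) log₂ P(x,y). Per-cell terms -P(x,y)·log₂P(x,y):
  X=0: 0.176107, 0.278140
  X=1: 0.356750, 0.450548
Sum of the 4 terms: H(X,Y) = 1.2615 bits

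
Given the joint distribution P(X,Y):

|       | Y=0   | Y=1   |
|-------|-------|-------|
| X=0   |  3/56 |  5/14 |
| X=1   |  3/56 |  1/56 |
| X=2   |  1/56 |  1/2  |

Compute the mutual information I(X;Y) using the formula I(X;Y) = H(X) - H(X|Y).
0.1441 bits

I(X;Y) = H(X) - H(X|Y)

Marginal of X (row sums):
  P(X=0) = 3/56 + 5/14 = 23/56
  P(X=1) = 3/56 + 1/56 = 1/14
  P(X=2) = 1/56 + 1/2 = 29/56
H(X) = -[(23/56)·log₂(23/56) + (1/14)·log₂(1/14) + (29/56)·log₂(29/56)]
  = 0.527272 + 0.271954 + 0.491640 = 1.29087 bits

Marginal of Y (column sums):
  P(Y=0) = 3/56 + 3/56 + 1/56 = 1/8
  P(Y=1) = 5/14 + 1/56 + 1/2 = 7/8
H(X|Y) = Σ_y P(y)·H(X|Y=y):
  Y=0: P(Y=0) = 1/8, P(X|Y=0) = (3/7, 3/7, 1/7) → H(X|Y=0) = 1.448816
  Y=1: P(Y=1) = 7/8, P(X|Y=1) = (20/49, 1/49, 4/7) → H(X|Y=1) = 1.103598
H(X|Y) = (1/8)·1.448816 + (7/8)·1.103598 = 1.14675 bits

I(X;Y) = H(X) - H(X|Y) = 1.29087 - 1.14675 = 0.1441 bits

Cross-check via I(X;Y) = H(X) + H(Y) - H(X,Y): computing H(Y) from the column sums and H(X,Y) from the 6 cells in the same way gives H(Y) = 0.54356 bits and H(X,Y) = 1.69031 bits, so
I(X;Y) = 1.29087 + 0.54356 - 1.69031 = 0.1441 bits ✓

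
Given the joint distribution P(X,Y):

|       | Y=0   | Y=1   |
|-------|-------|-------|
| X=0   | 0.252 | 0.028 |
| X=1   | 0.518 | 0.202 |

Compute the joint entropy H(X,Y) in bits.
1.6032 bits

H(X,Y) = -Σ_{x,y} P(x,y) log₂ P(x,y). Per-cell terms -P(x,y)·log₂P(x,y):
  X=0: 0.5011, 0.1444
  X=1: 0.4916, 0.4661
Sum of the 4 terms: H(X,Y) = 1.6032 bits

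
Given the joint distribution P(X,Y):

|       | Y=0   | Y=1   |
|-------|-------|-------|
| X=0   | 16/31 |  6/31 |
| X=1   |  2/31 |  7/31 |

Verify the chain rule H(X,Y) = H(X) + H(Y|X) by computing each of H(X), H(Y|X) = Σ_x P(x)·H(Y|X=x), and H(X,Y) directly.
H(X) = 0.8691 bits, H(Y|X) = 0.8218 bits, H(X,Y) = 1.6909 bits

Marginal of X (row sums):
  P(X=0) = 16/31 + 6/31 = 22/31
  P(X=1) = 2/31 + 7/31 = 9/31
H(X) = -[(22/31)·log₂(22/31) + (9/31)·log₂(9/31)]
  = 0.35112 + 0.51801 = 0.8691 bits

H(Y|X) = Σ_x P(x)·H(Y|X=x):
  X=0: P(X=0) = 22/31, P(Y|X=0) = (8/11, 3/11) → H(Y|X=0) = 0.84535
  X=1: P(X=1) = 9/31, P(Y|X=1) = (2/9, 7/9) → H(Y|X=1) = 0.76420
H(Y|X) = (22/31)·0.84535 + (9/31)·0.76420 = 0.8218 bits

H(X,Y) = -Σ_{x,y} P(x,y) log₂ P(x,y). Per-cell terms -P(x,y)·log₂P(x,y):
  X=0: 0.49249, 0.45856
  X=1: 0.25511, 0.48477
Sum of the 4 terms: H(X,Y) = 1.6909 bits

Chain rule check:
  H(X) + H(Y|X) = 0.8691 + 0.8218 = 1.6909 bits
  H(X,Y) = 1.6909 bits
✓ Chain rule verified.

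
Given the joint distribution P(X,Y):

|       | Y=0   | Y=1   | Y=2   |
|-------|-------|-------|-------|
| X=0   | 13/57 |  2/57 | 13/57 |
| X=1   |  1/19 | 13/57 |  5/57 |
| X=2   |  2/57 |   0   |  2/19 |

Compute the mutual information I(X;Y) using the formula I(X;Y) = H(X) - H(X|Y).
0.3179 bits

I(X;Y) = H(X) - H(X|Y)

Marginal of X (row sums):
  P(X=0) = 13/57 + 2/57 + 13/57 = 28/57
  P(X=1) = 1/19 + 13/57 + 5/57 = 7/19
  P(X=2) = 2/57 + 0 + 2/19 = 8/57
H(X) = -[(28/57)·log₂(28/57) + (7/19)·log₂(7/19) + (8/57)·log₂(8/57)]
  = 0.5038 + 0.5307 + 0.3976 = 1.4321 bits

Marginal of Y (column sums):
  P(Y=0) = 13/57 + 1/19 + 2/57 = 6/19
  P(Y=1) = 2/57 + 13/57 + 0 = 5/19
  P(Y=2) = 13/57 + 5/57 + 2/19 = 8/19
H(X|Y) = Σ_y P(y)·H(X|Y=y):
  Y=0: P(Y=0) = 6/19, P(X|Y=0) = (13/18, 1/6, 1/9) → H(X|Y=0) = 1.1221
  Y=1: P(Y=1) = 5/19, P(X|Y=1) = (2/15, 13/15, 0) → H(X|Y=1) = 0.5665
  Y=2: P(Y=2) = 8/19, P(X|Y=2) = (13/24, 5/24, 1/4) → H(X|Y=2) = 1.4506
H(X|Y) = (6/19)·1.1221 + (5/19)·0.5665 + (8/19)·1.4506 = 1.1142 bits

I(X;Y) = H(X) - H(X|Y) = 1.4321 - 1.1142 = 0.3179 bits

Cross-check via I(X;Y) = H(X) + H(Y) - H(X,Y): computing H(Y) from the column sums and H(X,Y) from the 9 cells in the same way gives H(Y) = 1.5574 bits and H(X,Y) = 2.6716 bits, so
I(X;Y) = 1.4321 + 1.5574 - 2.6716 = 0.3179 bits ✓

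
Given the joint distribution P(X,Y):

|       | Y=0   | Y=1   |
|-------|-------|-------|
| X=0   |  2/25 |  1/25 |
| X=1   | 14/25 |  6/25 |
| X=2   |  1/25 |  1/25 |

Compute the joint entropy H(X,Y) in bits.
1.8113 bits

H(X,Y) = -Σ_{x,y} P(x,y) log₂ P(x,y). Per-cell terms -P(x,y)·log₂P(x,y):
  X=0: 0.29151, 0.18575
  X=1: 0.46844, 0.49413
  X=2: 0.18575, 0.18575
Sum of the 6 terms: H(X,Y) = 1.8113 bits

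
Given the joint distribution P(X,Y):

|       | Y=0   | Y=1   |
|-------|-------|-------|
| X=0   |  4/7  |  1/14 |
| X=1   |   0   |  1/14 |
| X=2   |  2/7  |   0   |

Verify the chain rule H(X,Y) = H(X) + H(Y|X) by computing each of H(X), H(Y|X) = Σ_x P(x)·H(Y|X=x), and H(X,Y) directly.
H(X) = 1.1981 bits, H(Y|X) = 0.3235 bits, H(X,Y) = 1.5216 bits

Marginal of X (row sums):
  P(X=0) = 4/7 + 1/14 = 9/14
  P(X=1) = 0 + 1/14 = 1/14
  P(X=2) = 2/7 + 0 = 2/7
H(X) = -[(9/14)·log₂(9/14) + (1/14)·log₂(1/14) + (2/7)·log₂(2/7)]
  = 0.40978 + 0.27195 + 0.51639 = 1.1981 bits

H(Y|X) = Σ_x P(x)·H(Y|X=x):
  X=0: P(X=0) = 9/14, P(Y|X=0) = (8/9, 1/9) → H(Y|X=0) = 0.50326
  X=1: P(X=1) = 1/14, P(Y|X=1) = (0, 1) → H(Y|X=1) = 0.00000
  X=2: P(X=2) = 2/7, P(Y|X=2) = (1, 0) → H(Y|X=2) = 0.00000
H(Y|X) = (9/14)·0.50326 + (1/14)·0.00000 + (2/7)·0.00000 = 0.3235 bits

H(X,Y) = -Σ_{x,y} P(x,y) log₂ P(x,y). Per-cell terms -P(x,y)·log₂P(x,y):
  X=0: 0.46135, 0.27195
  X=1: 0.00000, 0.27195
  X=2: 0.51639, 0.00000
  (cells with P = 0 contribute 0)
Sum of the 6 terms: H(X,Y) = 1.5216 bits

Chain rule check:
  H(X) + H(Y|X) = 1.1981 + 0.3235 = 1.5216 bits
  H(X,Y) = 1.5216 bits
✓ Chain rule verified.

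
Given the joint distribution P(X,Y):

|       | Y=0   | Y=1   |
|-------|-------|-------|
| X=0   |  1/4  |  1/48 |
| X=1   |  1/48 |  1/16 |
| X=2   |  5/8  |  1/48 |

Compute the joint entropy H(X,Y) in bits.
1.5229 bits

H(X,Y) = -Σ_{x,y} P(x,y) log₂ P(x,y). Per-cell terms -P(x,y)·log₂P(x,y):
  X=0: 0.500000, 0.116353
  X=1: 0.116353, 0.250000
  X=2: 0.423795, 0.116353
Sum of the 6 terms: H(X,Y) = 1.5229 bits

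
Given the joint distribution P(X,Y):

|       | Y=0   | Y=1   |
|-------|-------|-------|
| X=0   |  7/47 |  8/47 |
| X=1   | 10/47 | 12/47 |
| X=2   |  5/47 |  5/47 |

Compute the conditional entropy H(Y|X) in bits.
0.9962 bits

H(Y|X) = H(X,Y) - H(X)

H(X,Y) = -Σ_{x,y} P(x,y) log₂ P(x,y). Per-cell terms -P(x,y)·log₂P(x,y):
  X=0: 0.4092, 0.4348
  X=1: 0.4750, 0.5029
  X=2: 0.3439, 0.3439
Sum of the 6 terms: H(X,Y) = 2.5097 bits

Marginal of X (row sums):
  P(X=0) = 7/47 + 8/47 = 15/47
  P(X=1) = 10/47 + 12/47 = 22/47
  P(X=2) = 5/47 + 5/47 = 10/47
H(X) = -[(15/47)·log₂(15/47) + (22/47)·log₂(22/47) + (10/47)·log₂(10/47)]
  = 0.5259 + 0.5126 + 0.4750 = 1.5135 bits

H(Y|X) = H(X,Y) - H(X) = 2.5097 - 1.5135 = 0.9962 bits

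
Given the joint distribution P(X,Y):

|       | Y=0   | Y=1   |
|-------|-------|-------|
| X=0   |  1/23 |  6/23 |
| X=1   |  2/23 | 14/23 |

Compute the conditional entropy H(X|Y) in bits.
0.8861 bits

H(X|Y) = H(X,Y) - H(Y)

H(X,Y) = -Σ_{x,y} P(x,y) log₂ P(x,y). Per-cell terms -P(x,y)·log₂P(x,y):
  X=0: 0.19668, 0.50572
  X=1: 0.30640, 0.43595
Sum of the 4 terms: H(X,Y) = 1.44475 bits

Marginal of Y (column sums):
  P(Y=0) = 1/23 + 2/23 = 3/23
  P(Y=1) = 6/23 + 14/23 = 20/23
H(Y) = -[(3/23)·log₂(3/23) + (20/23)·log₂(20/23)]
  = 0.38330 + 0.17533 = 0.55863 bits

H(X|Y) = H(X,Y) - H(Y) = 1.44475 - 0.55863 = 0.8861 bits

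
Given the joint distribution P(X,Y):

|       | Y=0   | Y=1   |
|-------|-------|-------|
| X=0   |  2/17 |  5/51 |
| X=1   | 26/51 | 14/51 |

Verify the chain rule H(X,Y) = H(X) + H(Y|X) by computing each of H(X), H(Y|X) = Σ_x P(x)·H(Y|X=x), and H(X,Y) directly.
H(X) = 0.7522 bits, H(Y|X) = 0.9470 bits, H(X,Y) = 1.6992 bits

Marginal of X (row sums):
  P(X=0) = 2/17 + 5/51 = 11/51
  P(X=1) = 26/51 + 14/51 = 40/51
H(X) = -[(11/51)·log₂(11/51) + (40/51)·log₂(40/51)]
  = 0.4773 + 0.2749 = 0.7522 bits

H(Y|X) = Σ_x P(x)·H(Y|X=x):
  X=0: P(X=0) = 11/51, P(Y|X=0) = (6/11, 5/11) → H(Y|X=0) = 0.9940
  X=1: P(X=1) = 40/51, P(Y|X=1) = (13/20, 7/20) → H(Y|X=1) = 0.9341
H(Y|X) = (11/51)·0.9940 + (40/51)·0.9341 = 0.9470 bits

H(X,Y) = -Σ_{x,y} P(x,y) log₂ P(x,y). Per-cell terms -P(x,y)·log₂P(x,y):
  X=0: 0.3632, 0.3285
  X=1: 0.4955, 0.5120
Sum of the 4 terms: H(X,Y) = 1.6992 bits

Chain rule check:
  H(X) + H(Y|X) = 0.7522 + 0.9470 = 1.6992 bits
  H(X,Y) = 1.6992 bits
✓ Chain rule verified.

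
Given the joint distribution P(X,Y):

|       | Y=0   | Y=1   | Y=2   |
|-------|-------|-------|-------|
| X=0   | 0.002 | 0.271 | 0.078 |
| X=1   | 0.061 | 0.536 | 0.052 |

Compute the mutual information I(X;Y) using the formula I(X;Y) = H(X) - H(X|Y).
0.0529 bits

I(X;Y) = H(X) - H(X|Y)

Marginal of X (row sums):
  P(X=0) = 0.002 + 0.271 + 0.078 = 0.351
  P(X=1) = 0.061 + 0.536 + 0.052 = 0.649
H(X) = -[0.351·log₂(0.351) + 0.649·log₂(0.649)]
  = 0.530170 + 0.404788 = 0.93496 bits

Marginal of Y (column sums):
  P(Y=0) = 0.002 + 0.061 = 0.063
  P(Y=1) = 0.271 + 0.536 = 0.807
  P(Y=2) = 0.078 + 0.052 = 0.130
H(X|Y) = Σ_y P(y)·H(X|Y=y):
  Y=0: P(Y=0) = 0.063, P(X|Y=0) = (2/63, 61/63) → H(X|Y=0) = 0.203074
  Y=1: P(Y=1) = 0.807, P(X|Y=1) = (271/807, 536/807) → H(X|Y=1) = 0.920754
  Y=2: P(Y=2) = 0.130, P(X|Y=2) = (3/5, 2/5) → H(X|Y=2) = 0.970951
H(X|Y) = 0.063·0.203074 + 0.807·0.920754 + 0.130·0.970951 = 0.88207 bits

I(X;Y) = H(X) - H(X|Y) = 0.93496 - 0.88207 = 0.0529 bits

Cross-check via I(X;Y) = H(X) + H(Y) - H(X,Y): computing H(Y) from the column sums and H(X,Y) from the 6 cells in the same way gives H(Y) = 0.88357 bits and H(X,Y) = 1.76564 bits, so
I(X;Y) = 0.93496 + 0.88357 - 1.76564 = 0.0529 bits ✓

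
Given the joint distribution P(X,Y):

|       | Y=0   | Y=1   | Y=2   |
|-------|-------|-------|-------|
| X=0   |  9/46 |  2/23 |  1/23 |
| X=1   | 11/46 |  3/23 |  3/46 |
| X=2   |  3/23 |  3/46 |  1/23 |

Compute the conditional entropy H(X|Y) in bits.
1.5404 bits

H(X|Y) = H(X,Y) - H(Y)

H(X,Y) = -Σ_{x,y} P(x,y) log₂ P(x,y). Per-cell terms -P(x,y)·log₂P(x,y):
  X=0: 0.46049, 0.30640, 0.19668
  X=1: 0.49360, 0.38330, 0.25687
  X=2: 0.38330, 0.25687, 0.19668
Sum of the 9 terms: H(X,Y) = 2.9342 bits

Marginal of Y (column sums):
  P(Y=0) = 9/46 + 11/46 + 3/23 = 13/23
  P(Y=1) = 2/23 + 3/23 + 3/46 = 13/46
  P(Y=2) = 1/23 + 3/46 + 1/23 = 7/46
H(Y) = -[(13/23)·log₂(13/23) + (13/46)·log₂(13/46) + (7/46)·log₂(7/46)]
  = 0.46524 + 0.51523 + 0.41334 = 1.3938 bits

H(X|Y) = H(X,Y) - H(Y) = 2.9342 - 1.3938 = 1.5404 bits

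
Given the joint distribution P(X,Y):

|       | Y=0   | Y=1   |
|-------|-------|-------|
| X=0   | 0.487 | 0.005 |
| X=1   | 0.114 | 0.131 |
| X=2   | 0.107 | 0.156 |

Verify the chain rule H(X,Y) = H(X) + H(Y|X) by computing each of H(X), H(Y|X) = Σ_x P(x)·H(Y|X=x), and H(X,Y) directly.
H(X) = 1.5074 bits, H(Y|X) = 0.5408 bits, H(X,Y) = 2.0482 bits

Marginal of X (row sums):
  P(X=0) = 0.487 + 0.005 = 0.492
  P(X=1) = 0.114 + 0.131 = 0.245
  P(X=2) = 0.107 + 0.156 = 0.263
H(X) = -[0.492·log₂(0.492) + 0.245·log₂(0.245) + 0.263·log₂(0.263)]
  = 0.50345 + 0.49714 + 0.50677 = 1.5074 bits

H(Y|X) = Σ_x P(x)·H(Y|X=x):
  X=0: P(X=0) = 0.492, P(Y|X=0) = (487/492, 5/492) → H(Y|X=0) = 0.08187
  X=1: P(X=1) = 0.245, P(Y|X=1) = (114/245, 131/245) → H(Y|X=1) = 0.99652
  X=2: P(X=2) = 0.263, P(Y|X=2) = (107/263, 156/263) → H(Y|X=2) = 0.97481
H(Y|X) = 0.492·0.08187 + 0.245·0.99652 + 0.263·0.97481 = 0.5408 bits

H(X,Y) = -Σ_{x,y} P(x,y) log₂ P(x,y). Per-cell terms -P(x,y)·log₂P(x,y):
  X=0: 0.50551, 0.03822
  X=1: 0.35715, 0.38414
  X=2: 0.34500, 0.41814
Sum of the 6 terms: H(X,Y) = 2.0482 bits

Chain rule check:
  H(X) + H(Y|X) = 1.5074 + 0.5408 = 2.0482 bits
  H(X,Y) = 2.0482 bits
✓ Chain rule verified.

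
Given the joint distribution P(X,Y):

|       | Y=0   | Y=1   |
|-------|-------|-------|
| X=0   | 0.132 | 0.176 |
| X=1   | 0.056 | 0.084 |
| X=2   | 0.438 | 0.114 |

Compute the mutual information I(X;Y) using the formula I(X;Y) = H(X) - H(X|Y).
0.1087 bits

I(X;Y) = H(X) - H(X|Y)

Marginal of X (row sums):
  P(X=0) = 0.132 + 0.176 = 0.308
  P(X=1) = 0.056 + 0.084 = 0.140
  P(X=2) = 0.438 + 0.114 = 0.552
H(X) = -[0.308·log₂(0.308) + 0.140·log₂(0.140) + 0.552·log₂(0.552)]
  = 0.5233 + 0.3971 + 0.4732 = 1.3936 bits

Marginal of Y (column sums):
  P(Y=0) = 0.132 + 0.056 + 0.438 = 0.626
  P(Y=1) = 0.176 + 0.084 + 0.114 = 0.374
H(X|Y) = Σ_y P(y)·H(X|Y=y):
  Y=0: P(Y=0) = 0.626, P(X|Y=0) = (66/313, 28/313, 219/313) → H(X|Y=0) = 1.1456
  Y=1: P(Y=1) = 0.374, P(X|Y=1) = (8/17, 42/187, 57/187) → H(X|Y=1) = 1.5181
H(X|Y) = 0.626·1.1456 + 0.374·1.5181 = 1.2849 bits

I(X;Y) = H(X) - H(X|Y) = 1.3936 - 1.2849 = 0.1087 bits

Cross-check via I(X;Y) = H(X) + H(Y) - H(X,Y): computing H(Y) from the column sums and H(X,Y) from the 6 cells in the same way gives H(Y) = 0.9537 bits and H(X,Y) = 2.2386 bits, so
I(X;Y) = 1.3936 + 0.9537 - 2.2386 = 0.1087 bits ✓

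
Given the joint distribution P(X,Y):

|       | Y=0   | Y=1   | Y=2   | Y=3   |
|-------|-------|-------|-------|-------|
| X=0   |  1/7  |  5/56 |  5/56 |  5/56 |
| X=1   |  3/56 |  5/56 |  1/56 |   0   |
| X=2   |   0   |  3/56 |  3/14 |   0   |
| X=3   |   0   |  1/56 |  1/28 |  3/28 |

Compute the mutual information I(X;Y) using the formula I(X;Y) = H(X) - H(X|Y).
0.5382 bits

I(X;Y) = H(X) - H(X|Y)

Marginal of X (row sums):
  P(X=0) = 1/7 + 5/56 + 5/56 + 5/56 = 23/56
  P(X=1) = 3/56 + 5/56 + 1/56 + 0 = 9/56
  P(X=2) = 0 + 3/56 + 3/14 + 0 = 15/56
  P(X=3) = 0 + 1/56 + 1/28 + 3/28 = 9/56
H(X) = -[(23/56)·log₂(23/56) + (9/56)·log₂(9/56) + (15/56)·log₂(15/56) + (9/56)·log₂(9/56)]
  = 0.52727 + 0.42387 + 0.50905 + 0.42387 = 1.8841 bits

Marginal of Y (column sums):
  P(Y=0) = 1/7 + 3/56 + 0 + 0 = 11/56
  P(Y=1) = 5/56 + 5/56 + 3/56 + 1/56 = 1/4
  P(Y=2) = 5/56 + 1/56 + 3/14 + 1/28 = 5/14
  P(Y=3) = 5/56 + 0 + 0 + 3/28 = 11/56
H(X|Y) = Σ_y P(y)·H(X|Y=y):
  Y=0: P(Y=0) = 11/56, P(X|Y=0) = (8/11, 3/11, 0, 0) → H(X|Y=0) = 0.84535
  Y=1: P(Y=1) = 1/4, P(X|Y=1) = (5/14, 5/14, 3/14, 1/14) → H(X|Y=1) = 1.80920
  Y=2: P(Y=2) = 5/14, P(X|Y=2) = (1/4, 1/20, 3/5, 1/10) → H(X|Y=2) = 1.49047
  Y=3: P(Y=3) = 11/56, P(X|Y=3) = (5/11, 0, 0, 6/11) → H(X|Y=3) = 0.99403
H(X|Y) = (11/56)·0.84535 + (1/4)·1.80920 + (5/14)·1.49047 + (11/56)·0.99403 = 1.3459 bits

I(X;Y) = H(X) - H(X|Y) = 1.8841 - 1.3459 = 0.5382 bits

Cross-check via I(X;Y) = H(X) + H(Y) - H(X,Y): computing H(Y) from the column sums and H(X,Y) from the 16 cells in the same way gives H(Y) = 1.9529 bits and H(X,Y) = 3.2988 bits, so
I(X;Y) = 1.8841 + 1.9529 - 3.2988 = 0.5382 bits ✓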